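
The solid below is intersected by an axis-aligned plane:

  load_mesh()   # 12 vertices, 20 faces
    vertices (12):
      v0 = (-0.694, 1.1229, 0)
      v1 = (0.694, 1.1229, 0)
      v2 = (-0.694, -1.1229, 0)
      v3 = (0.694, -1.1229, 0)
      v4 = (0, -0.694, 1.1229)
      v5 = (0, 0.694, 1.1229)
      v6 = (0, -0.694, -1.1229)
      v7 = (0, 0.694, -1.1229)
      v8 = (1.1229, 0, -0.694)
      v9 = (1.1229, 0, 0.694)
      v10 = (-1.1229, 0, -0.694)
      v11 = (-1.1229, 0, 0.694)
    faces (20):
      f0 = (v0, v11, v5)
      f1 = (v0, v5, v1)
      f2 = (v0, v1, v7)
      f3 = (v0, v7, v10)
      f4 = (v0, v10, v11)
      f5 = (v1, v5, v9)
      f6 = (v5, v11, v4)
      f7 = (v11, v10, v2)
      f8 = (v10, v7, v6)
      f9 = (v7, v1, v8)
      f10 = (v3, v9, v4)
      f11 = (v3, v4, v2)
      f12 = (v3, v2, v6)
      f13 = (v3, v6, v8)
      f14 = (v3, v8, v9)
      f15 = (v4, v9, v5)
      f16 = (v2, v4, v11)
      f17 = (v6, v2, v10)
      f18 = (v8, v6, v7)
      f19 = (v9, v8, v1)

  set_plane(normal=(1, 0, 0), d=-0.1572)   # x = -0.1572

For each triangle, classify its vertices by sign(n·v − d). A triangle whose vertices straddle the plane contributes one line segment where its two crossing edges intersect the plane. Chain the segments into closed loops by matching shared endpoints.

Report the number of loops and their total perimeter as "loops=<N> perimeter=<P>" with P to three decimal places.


Straddling triangles (10 of 20):
  (v0,v11,v5) [--+] → (-0.1572, 0.596844, 1.06286)–(-0.1572, 0.791151, 0.868549)  len=0.2748
  (v0,v5,v1) [-++] → (-0.1572, 0.791151, 0.868549)–(-0.1572, 1.1229, 0)  len=0.9297
  (v0,v1,v7) [-++] → (-0.1572, 1.1229, 0)–(-0.1572, 0.791151, -0.868549)  len=0.9297
  (v0,v7,v10) [-+-] → (-0.1572, 0.791151, -0.868549)–(-0.1572, 0.596844, -1.06286)  len=0.2748
  (v5,v11,v4) [+-+] → (-0.1572, 0.596844, 1.06286)–(-0.1572, -0.596844, 1.06286)  len=1.1937
  (v10,v7,v6) [-++] → (-0.1572, 0.596844, -1.06286)–(-0.1572, -0.596844, -1.06286)  len=1.1937
  (v3,v4,v2) [++-] → (-0.1572, -0.791151, 0.868549)–(-0.1572, -1.1229, 0)  len=0.9297
  (v3,v2,v6) [+-+] → (-0.1572, -1.1229, 0)–(-0.1572, -0.791151, -0.868549)  len=0.9297
  (v2,v4,v11) [-+-] → (-0.1572, -0.791151, 0.868549)–(-0.1572, -0.596844, 1.06286)  len=0.2748
  (v6,v2,v10) [+--] → (-0.1572, -0.791151, -0.868549)–(-0.1572, -0.596844, -1.06286)  len=0.2748

Chained into 1 loop(s):
  loop 1: 10 segments, perimeter = 7.2055
Total perimeter = 7.206

loops=1 perimeter=7.206


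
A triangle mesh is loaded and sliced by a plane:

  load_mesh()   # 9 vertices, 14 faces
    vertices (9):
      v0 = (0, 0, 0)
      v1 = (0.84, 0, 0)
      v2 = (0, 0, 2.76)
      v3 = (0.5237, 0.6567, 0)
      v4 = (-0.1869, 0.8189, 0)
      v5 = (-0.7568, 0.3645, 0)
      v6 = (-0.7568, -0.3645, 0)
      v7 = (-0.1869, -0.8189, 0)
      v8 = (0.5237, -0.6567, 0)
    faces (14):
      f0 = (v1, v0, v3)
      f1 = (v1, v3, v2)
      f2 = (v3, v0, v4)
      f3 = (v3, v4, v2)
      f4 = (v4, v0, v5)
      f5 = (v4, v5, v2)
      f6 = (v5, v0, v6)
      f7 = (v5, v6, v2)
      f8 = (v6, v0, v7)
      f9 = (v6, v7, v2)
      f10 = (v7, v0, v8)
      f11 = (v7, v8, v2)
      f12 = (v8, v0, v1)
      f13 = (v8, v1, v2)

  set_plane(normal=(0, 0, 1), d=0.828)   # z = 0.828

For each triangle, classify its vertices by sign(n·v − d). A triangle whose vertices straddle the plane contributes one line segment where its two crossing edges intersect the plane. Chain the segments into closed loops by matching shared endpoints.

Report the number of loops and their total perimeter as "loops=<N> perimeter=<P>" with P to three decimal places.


loops=1 perimeter=3.572

Straddling triangles (7 of 14):
  (v1,v3,v2) [--+] → (0.36659, 0.45969, 0.828)–(0.588, 0, 0.828)  len=0.5102
  (v3,v4,v2) [--+] → (-0.13083, 0.57323, 0.828)–(0.36659, 0.45969, 0.828)  len=0.5102
  (v4,v5,v2) [--+] → (-0.52976, 0.25515, 0.828)–(-0.13083, 0.57323, 0.828)  len=0.5102
  (v5,v6,v2) [--+] → (-0.52976, -0.25515, 0.828)–(-0.52976, 0.25515, 0.828)  len=0.5103
  (v6,v7,v2) [--+] → (-0.13083, -0.57323, 0.828)–(-0.52976, -0.25515, 0.828)  len=0.5102
  (v7,v8,v2) [--+] → (0.36659, -0.45969, 0.828)–(-0.13083, -0.57323, 0.828)  len=0.5102
  (v8,v1,v2) [--+] → (0.588, 0, 0.828)–(0.36659, -0.45969, 0.828)  len=0.5102

Chained into 1 loop(s):
  loop 1: 7 segments, perimeter = 3.5716
Total perimeter = 3.572


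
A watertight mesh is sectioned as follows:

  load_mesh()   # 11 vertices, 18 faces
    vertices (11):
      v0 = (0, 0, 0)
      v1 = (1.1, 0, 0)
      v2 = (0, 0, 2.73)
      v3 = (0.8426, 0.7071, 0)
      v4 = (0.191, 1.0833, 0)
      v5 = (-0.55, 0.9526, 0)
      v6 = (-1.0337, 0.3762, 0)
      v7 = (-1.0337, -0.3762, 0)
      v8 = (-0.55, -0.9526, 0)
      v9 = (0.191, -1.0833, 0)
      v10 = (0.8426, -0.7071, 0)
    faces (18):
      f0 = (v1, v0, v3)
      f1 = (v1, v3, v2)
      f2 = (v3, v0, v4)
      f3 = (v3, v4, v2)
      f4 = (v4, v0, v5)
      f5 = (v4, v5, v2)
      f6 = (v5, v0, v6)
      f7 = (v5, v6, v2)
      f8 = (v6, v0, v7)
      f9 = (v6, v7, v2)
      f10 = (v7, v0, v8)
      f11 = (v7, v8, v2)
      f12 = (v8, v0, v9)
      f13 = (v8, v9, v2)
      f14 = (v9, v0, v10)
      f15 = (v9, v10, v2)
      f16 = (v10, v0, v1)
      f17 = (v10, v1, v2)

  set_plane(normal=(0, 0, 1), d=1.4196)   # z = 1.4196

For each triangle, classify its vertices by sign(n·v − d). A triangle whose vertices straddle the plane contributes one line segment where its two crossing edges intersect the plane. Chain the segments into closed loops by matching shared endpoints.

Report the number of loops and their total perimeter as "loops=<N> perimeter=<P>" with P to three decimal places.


Straddling triangles (9 of 18):
  (v1,v3,v2) [--+] → (0.404448, 0.339408, 1.4196)–(0.528, 0, 1.4196)  len=0.3612
  (v3,v4,v2) [--+] → (0.09168, 0.519984, 1.4196)–(0.404448, 0.339408, 1.4196)  len=0.3612
  (v4,v5,v2) [--+] → (-0.264, 0.457248, 1.4196)–(0.09168, 0.519984, 1.4196)  len=0.3612
  (v5,v6,v2) [--+] → (-0.496176, 0.180576, 1.4196)–(-0.264, 0.457248, 1.4196)  len=0.3612
  (v6,v7,v2) [--+] → (-0.496176, -0.180576, 1.4196)–(-0.496176, 0.180576, 1.4196)  len=0.3612
  (v7,v8,v2) [--+] → (-0.264, -0.457248, 1.4196)–(-0.496176, -0.180576, 1.4196)  len=0.3612
  (v8,v9,v2) [--+] → (0.09168, -0.519984, 1.4196)–(-0.264, -0.457248, 1.4196)  len=0.3612
  (v9,v10,v2) [--+] → (0.404448, -0.339408, 1.4196)–(0.09168, -0.519984, 1.4196)  len=0.3612
  (v10,v1,v2) [--+] → (0.528, 0, 1.4196)–(0.404448, -0.339408, 1.4196)  len=0.3612

Chained into 1 loop(s):
  loop 1: 9 segments, perimeter = 3.2506
Total perimeter = 3.251

loops=1 perimeter=3.251


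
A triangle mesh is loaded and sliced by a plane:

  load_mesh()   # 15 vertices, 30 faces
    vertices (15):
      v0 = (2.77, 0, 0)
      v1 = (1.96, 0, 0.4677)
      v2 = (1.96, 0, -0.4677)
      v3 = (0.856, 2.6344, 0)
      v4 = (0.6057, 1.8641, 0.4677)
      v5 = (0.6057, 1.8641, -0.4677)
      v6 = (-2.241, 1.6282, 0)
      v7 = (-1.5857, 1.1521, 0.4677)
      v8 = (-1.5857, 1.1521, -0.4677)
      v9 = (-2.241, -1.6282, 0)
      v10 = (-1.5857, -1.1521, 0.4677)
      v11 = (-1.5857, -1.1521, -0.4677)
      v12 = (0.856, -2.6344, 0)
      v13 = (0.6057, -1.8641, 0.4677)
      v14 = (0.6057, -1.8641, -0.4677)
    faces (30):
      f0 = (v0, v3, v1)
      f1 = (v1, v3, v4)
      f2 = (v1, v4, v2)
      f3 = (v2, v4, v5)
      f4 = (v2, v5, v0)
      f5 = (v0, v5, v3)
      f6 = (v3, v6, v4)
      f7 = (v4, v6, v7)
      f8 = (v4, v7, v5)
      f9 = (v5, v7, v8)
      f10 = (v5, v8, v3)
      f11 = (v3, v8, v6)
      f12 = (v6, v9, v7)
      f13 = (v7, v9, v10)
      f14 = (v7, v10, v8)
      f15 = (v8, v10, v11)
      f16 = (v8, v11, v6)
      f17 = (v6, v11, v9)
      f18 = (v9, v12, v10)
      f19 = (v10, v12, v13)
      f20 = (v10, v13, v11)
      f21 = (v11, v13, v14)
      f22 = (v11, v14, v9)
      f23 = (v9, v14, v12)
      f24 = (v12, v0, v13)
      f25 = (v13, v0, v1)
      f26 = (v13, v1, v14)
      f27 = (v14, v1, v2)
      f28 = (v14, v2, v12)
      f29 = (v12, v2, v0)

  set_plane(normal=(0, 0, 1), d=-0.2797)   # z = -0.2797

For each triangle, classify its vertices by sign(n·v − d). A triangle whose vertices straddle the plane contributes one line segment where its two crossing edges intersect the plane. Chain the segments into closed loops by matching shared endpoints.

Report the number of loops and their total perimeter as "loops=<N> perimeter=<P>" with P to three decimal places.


loops=2 perimeter=24.955

Straddling triangles (20 of 30):
  (v1,v4,v2) [++-] → (1.68781, 0.374653, -0.2797)–(1.96, 0, -0.2797)  len=0.4631
  (v2,v4,v5) [-+-] → (1.68781, 0.374653, -0.2797)–(0.6057, 1.8641, -0.2797)  len=1.8410
  (v2,v5,v0) [--+] → (1.47568, 1.11479, -0.2797)–(2.28559, 0, -0.2797)  len=1.3779
  (v0,v5,v3) [+-+] → (1.47568, 1.11479, -0.2797)–(0.706312, 2.17374, -0.2797)  len=1.3089
  (v4,v7,v5) [++-] → (0.165265, 1.721, -0.2797)–(0.6057, 1.8641, -0.2797)  len=0.4631
  (v5,v7,v8) [-+-] → (0.165265, 1.721, -0.2797)–(-1.5857, 1.1521, -0.2797)  len=1.8411
  (v5,v8,v3) [--+] → (-0.604217, 1.74794, -0.2797)–(0.706312, 2.17374, -0.2797)  len=1.3780
  (v3,v8,v6) [+-+] → (-0.604217, 1.74794, -0.2797)–(-1.84911, 1.34348, -0.2797)  len=1.3089
  (v7,v10,v8) [++-] → (-1.5857, 0.688994, -0.2797)–(-1.5857, 1.1521, -0.2797)  len=0.4631
  (v8,v10,v11) [-+-] → (-1.5857, 0.688994, -0.2797)–(-1.5857, -1.1521, -0.2797)  len=1.8411
  (v8,v11,v6) [--+] → (-1.84911, -0.0345109, -0.2797)–(-1.84911, 1.34348, -0.2797)  len=1.3780
  (v6,v11,v9) [+-+] → (-1.84911, -0.0345109, -0.2797)–(-1.84911, -1.34348, -0.2797)  len=1.3090
  (v10,v13,v11) [++-] → (-1.14526, -1.2952, -0.2797)–(-1.5857, -1.1521, -0.2797)  len=0.4631
  (v11,v13,v14) [-+-] → (-1.14526, -1.2952, -0.2797)–(0.6057, -1.8641, -0.2797)  len=1.8411
  (v11,v14,v9) [--+] → (-0.53858, -1.76928, -0.2797)–(-1.84911, -1.34348, -0.2797)  len=1.3780
  (v9,v14,v12) [+-+] → (-0.53858, -1.76928, -0.2797)–(0.706312, -2.17374, -0.2797)  len=1.3089
  (v13,v1,v14) [++-] → (0.877892, -1.48945, -0.2797)–(0.6057, -1.8641, -0.2797)  len=0.4631
  (v14,v1,v2) [-+-] → (0.877892, -1.48945, -0.2797)–(1.96, 0, -0.2797)  len=1.8410
  (v14,v2,v12) [--+] → (1.51623, -1.05894, -0.2797)–(0.706312, -2.17374, -0.2797)  len=1.3779
  (v12,v2,v0) [+-+] → (1.51623, -1.05894, -0.2797)–(2.28559, 0, -0.2797)  len=1.3089

Chained into 2 loop(s):
  loop 1: 10 segments, perimeter = 11.5208
  loop 2: 10 segments, perimeter = 13.4345
Total perimeter = 24.955


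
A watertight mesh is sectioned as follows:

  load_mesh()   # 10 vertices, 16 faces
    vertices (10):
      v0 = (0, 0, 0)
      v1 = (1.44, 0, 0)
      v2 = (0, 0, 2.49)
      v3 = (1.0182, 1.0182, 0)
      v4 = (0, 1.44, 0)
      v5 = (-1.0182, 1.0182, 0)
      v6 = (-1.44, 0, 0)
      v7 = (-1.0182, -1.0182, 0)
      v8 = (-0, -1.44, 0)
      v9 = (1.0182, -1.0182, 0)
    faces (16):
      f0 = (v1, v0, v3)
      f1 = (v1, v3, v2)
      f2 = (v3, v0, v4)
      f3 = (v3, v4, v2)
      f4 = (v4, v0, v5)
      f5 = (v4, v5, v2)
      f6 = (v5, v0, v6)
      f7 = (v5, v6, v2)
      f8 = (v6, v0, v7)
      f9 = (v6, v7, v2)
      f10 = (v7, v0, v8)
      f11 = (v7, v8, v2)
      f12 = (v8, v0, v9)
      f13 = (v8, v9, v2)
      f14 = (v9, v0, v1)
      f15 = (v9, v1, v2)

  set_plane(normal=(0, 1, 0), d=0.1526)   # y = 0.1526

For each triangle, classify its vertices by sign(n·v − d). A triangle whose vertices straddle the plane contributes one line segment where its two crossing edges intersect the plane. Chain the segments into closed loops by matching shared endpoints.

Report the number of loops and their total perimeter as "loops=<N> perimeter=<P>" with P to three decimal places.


loops=1 perimeter=8.020

Straddling triangles (8 of 16):
  (v1,v0,v3) [--+] → (0.1526, 0.1526, 0)–(1.37678, 0.1526, 0)  len=1.2242
  (v1,v3,v2) [-+-] → (1.37678, 0.1526, 0)–(0.1526, 0.1526, 2.11682)  len=2.4453
  (v3,v0,v4) [+-+] → (0.1526, 0.1526, 0)–(0, 0.1526, 0)  len=0.1526
  (v3,v4,v2) [++-] → (0, 0.1526, 2.22613)–(0.1526, 0.1526, 2.11682)  len=0.1877
  (v4,v0,v5) [+-+] → (0, 0.1526, 0)–(-0.1526, 0.1526, 0)  len=0.1526
  (v4,v5,v2) [++-] → (-0.1526, 0.1526, 2.11682)–(0, 0.1526, 2.22613)  len=0.1877
  (v5,v0,v6) [+--] → (-0.1526, 0.1526, 0)–(-1.37678, 0.1526, 0)  len=1.2242
  (v5,v6,v2) [+--] → (-1.37678, 0.1526, 0)–(-0.1526, 0.1526, 2.11682)  len=2.4453

Chained into 1 loop(s):
  loop 1: 8 segments, perimeter = 8.0196
Total perimeter = 8.020


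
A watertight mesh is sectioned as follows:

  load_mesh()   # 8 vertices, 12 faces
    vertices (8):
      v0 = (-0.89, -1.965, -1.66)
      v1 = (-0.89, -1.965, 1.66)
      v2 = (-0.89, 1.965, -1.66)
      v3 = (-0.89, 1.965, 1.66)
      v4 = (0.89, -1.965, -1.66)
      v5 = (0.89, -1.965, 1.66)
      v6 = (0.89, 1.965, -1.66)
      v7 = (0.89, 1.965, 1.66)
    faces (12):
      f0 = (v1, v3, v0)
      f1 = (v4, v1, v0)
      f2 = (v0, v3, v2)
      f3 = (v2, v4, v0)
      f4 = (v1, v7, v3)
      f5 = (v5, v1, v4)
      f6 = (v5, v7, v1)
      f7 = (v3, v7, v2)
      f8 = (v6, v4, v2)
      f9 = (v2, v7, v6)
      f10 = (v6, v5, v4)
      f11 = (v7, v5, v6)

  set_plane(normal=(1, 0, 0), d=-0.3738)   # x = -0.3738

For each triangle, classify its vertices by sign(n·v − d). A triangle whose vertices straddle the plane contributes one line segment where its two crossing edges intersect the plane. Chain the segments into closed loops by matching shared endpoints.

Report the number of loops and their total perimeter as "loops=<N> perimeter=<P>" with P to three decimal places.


Straddling triangles (8 of 12):
  (v4,v1,v0) [+--] → (-0.3738, -1.965, 0.6972)–(-0.3738, -1.965, -1.66)  len=2.3572
  (v2,v4,v0) [-+-] → (-0.3738, 0.8253, -1.66)–(-0.3738, -1.965, -1.66)  len=2.7903
  (v1,v7,v3) [-+-] → (-0.3738, -0.8253, 1.66)–(-0.3738, 1.965, 1.66)  len=2.7903
  (v5,v1,v4) [+-+] → (-0.3738, -1.965, 1.66)–(-0.3738, -1.965, 0.6972)  len=0.9628
  (v5,v7,v1) [++-] → (-0.3738, -0.8253, 1.66)–(-0.3738, -1.965, 1.66)  len=1.1397
  (v3,v7,v2) [-+-] → (-0.3738, 1.965, 1.66)–(-0.3738, 1.965, -0.6972)  len=2.3572
  (v6,v4,v2) [++-] → (-0.3738, 0.8253, -1.66)–(-0.3738, 1.965, -1.66)  len=1.1397
  (v2,v7,v6) [-++] → (-0.3738, 1.965, -0.6972)–(-0.3738, 1.965, -1.66)  len=0.9628

Chained into 1 loop(s):
  loop 1: 8 segments, perimeter = 14.5000
Total perimeter = 14.500

loops=1 perimeter=14.500


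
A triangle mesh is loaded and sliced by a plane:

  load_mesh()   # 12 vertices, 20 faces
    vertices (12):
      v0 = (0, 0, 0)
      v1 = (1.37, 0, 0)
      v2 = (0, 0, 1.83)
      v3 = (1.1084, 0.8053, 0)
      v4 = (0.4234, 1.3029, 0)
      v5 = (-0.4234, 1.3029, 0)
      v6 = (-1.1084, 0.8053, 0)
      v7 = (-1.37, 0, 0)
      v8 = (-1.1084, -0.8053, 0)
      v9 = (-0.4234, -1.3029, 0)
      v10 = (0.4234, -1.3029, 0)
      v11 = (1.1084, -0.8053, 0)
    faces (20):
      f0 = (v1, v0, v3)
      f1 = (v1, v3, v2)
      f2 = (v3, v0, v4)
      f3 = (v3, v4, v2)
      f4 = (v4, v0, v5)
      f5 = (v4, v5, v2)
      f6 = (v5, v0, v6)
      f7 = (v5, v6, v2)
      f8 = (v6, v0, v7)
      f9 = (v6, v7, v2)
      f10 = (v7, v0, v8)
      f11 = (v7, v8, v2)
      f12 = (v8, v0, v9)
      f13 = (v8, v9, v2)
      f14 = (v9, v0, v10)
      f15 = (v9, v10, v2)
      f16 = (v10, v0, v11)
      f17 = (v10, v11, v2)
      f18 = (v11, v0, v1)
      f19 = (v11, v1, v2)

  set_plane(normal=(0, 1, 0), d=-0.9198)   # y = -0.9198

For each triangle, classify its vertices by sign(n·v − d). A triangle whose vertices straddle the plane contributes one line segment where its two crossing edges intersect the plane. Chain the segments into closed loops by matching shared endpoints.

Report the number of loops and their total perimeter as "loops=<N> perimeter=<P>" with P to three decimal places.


Straddling triangles (6 of 20):
  (v8,v0,v9) [++-] → (-0.298905, -0.9198, 0)–(-0.950778, -0.9198, 0)  len=0.6519
  (v8,v9,v2) [+-+] → (-0.950778, -0.9198, 0)–(-0.298905, -0.9198, 0.538087)  len=0.8453
  (v9,v0,v10) [-+-] → (-0.298905, -0.9198, 0)–(0.298905, -0.9198, 0)  len=0.5978
  (v9,v10,v2) [--+] → (0.298905, -0.9198, 0.538087)–(-0.298905, -0.9198, 0.538087)  len=0.5978
  (v10,v0,v11) [-++] → (0.298905, -0.9198, 0)–(0.950778, -0.9198, 0)  len=0.6519
  (v10,v11,v2) [-++] → (0.950778, -0.9198, 0)–(0.298905, -0.9198, 0.538087)  len=0.8453

Chained into 1 loop(s):
  loop 1: 6 segments, perimeter = 4.1899
Total perimeter = 4.190

loops=1 perimeter=4.190


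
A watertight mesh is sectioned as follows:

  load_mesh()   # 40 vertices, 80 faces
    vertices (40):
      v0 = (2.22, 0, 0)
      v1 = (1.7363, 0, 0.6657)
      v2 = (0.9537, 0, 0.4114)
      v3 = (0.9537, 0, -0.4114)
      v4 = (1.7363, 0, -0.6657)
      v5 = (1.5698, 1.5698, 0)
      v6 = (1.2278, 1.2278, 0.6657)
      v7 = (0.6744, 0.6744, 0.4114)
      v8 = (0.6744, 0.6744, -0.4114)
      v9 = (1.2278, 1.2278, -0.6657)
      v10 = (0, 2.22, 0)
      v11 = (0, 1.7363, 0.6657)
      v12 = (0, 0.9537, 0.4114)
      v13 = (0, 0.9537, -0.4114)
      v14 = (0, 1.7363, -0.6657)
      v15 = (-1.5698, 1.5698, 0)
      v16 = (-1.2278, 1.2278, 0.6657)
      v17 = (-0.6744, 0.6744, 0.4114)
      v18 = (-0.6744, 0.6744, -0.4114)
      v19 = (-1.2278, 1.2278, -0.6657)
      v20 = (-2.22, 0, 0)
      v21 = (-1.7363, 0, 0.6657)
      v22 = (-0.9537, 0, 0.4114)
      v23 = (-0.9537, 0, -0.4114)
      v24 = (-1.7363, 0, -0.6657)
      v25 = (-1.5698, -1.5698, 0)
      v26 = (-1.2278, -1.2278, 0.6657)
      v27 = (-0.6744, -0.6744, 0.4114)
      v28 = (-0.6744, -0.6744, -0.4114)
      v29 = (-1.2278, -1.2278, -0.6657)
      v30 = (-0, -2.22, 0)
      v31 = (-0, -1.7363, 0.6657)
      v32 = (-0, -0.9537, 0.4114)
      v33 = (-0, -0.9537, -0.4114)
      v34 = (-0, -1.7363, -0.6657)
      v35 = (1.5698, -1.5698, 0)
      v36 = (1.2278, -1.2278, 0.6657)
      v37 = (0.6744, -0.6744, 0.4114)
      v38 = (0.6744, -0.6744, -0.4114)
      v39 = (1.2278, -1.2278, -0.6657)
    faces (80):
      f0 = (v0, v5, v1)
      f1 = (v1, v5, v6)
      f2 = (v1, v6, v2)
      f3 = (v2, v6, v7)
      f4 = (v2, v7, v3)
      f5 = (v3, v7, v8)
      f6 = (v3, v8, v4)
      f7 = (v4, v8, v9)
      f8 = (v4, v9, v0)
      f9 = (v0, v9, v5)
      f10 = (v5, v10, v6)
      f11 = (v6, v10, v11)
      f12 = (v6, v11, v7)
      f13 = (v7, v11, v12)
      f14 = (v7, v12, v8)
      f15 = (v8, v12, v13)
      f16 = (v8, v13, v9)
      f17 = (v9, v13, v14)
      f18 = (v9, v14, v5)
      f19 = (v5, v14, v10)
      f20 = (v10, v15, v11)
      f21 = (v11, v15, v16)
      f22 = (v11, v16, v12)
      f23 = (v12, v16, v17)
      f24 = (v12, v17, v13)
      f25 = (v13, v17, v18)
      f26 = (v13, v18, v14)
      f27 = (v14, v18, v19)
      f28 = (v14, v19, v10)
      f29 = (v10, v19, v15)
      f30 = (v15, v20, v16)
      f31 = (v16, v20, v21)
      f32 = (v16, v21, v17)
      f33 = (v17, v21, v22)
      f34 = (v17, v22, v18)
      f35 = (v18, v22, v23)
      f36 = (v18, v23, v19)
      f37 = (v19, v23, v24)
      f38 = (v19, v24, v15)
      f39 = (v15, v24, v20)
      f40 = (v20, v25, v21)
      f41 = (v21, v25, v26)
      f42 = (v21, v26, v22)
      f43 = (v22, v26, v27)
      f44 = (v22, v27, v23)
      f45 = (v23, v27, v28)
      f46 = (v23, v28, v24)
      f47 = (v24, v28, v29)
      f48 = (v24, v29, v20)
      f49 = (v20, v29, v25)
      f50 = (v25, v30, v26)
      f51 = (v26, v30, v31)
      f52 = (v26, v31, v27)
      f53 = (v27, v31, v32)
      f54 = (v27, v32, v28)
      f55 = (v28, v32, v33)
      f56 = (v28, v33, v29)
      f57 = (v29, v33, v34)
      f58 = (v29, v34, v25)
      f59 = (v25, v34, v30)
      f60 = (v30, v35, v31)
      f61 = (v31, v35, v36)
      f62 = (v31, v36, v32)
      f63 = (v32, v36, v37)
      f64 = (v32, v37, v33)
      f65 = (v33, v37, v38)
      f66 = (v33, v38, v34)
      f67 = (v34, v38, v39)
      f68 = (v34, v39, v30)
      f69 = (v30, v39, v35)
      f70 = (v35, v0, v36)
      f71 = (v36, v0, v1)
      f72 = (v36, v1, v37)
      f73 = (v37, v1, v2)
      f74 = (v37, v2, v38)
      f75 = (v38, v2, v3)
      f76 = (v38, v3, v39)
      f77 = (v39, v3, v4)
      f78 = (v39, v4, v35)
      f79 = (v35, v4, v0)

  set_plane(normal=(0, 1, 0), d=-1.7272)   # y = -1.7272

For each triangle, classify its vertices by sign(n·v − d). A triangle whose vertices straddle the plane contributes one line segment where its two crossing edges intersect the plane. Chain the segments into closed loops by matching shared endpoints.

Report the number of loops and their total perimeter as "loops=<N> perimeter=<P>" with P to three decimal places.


Straddling triangles (14 of 80):
  (v25,v30,v26) [+-+] → (-1.18978, -1.7272, 0)–(-0.609816, -1.7272, 0.330636)  len=0.6676
  (v26,v30,v31) [+--] → (-0.609816, -1.7272, 0.330636)–(-0.0219724, -1.7272, 0.6657)  len=0.6766
  (v26,v31,v27) [+-+] → (-0.0219724, -1.7272, 0.6657)–(-0.0057793, -1.7272, 0.663521)  len=0.0163
  (v27,v31,v32) [+-+] → (-0.0057793, -1.7272, 0.663521)–(0, -1.7272, 0.662743)  len=0.0058
  (v29,v33,v34) [++-] → (0, -1.7272, -0.662743)–(-0.0219724, -1.7272, -0.6657)  len=0.0222
  (v29,v34,v25) [+-+] → (-0.0219724, -1.7272, -0.6657)–(-0.0857969, -1.7272, -0.629316)  len=0.0735
  (v25,v34,v30) [+--] → (-0.0857969, -1.7272, -0.629316)–(-1.18978, -1.7272, 0)  len=1.2708
  (v30,v35,v31) [-+-] → (1.18978, -1.7272, 0)–(0.0857969, -1.7272, 0.629316)  len=1.2708
  (v31,v35,v36) [-++] → (0.0857969, -1.7272, 0.629316)–(0.0219724, -1.7272, 0.6657)  len=0.0735
  (v31,v36,v32) [-++] → (0.0219724, -1.7272, 0.6657)–(0, -1.7272, 0.662743)  len=0.0222
  (v33,v38,v34) [++-] → (0.0057793, -1.7272, -0.663521)–(0, -1.7272, -0.662743)  len=0.0058
  (v34,v38,v39) [-++] → (0.0057793, -1.7272, -0.663521)–(0.0219724, -1.7272, -0.6657)  len=0.0163
  (v34,v39,v30) [-+-] → (0.0219724, -1.7272, -0.6657)–(0.609816, -1.7272, -0.330636)  len=0.6766
  (v30,v39,v35) [-++] → (0.609816, -1.7272, -0.330636)–(1.18978, -1.7272, 0)  len=0.6676

Chained into 1 loop(s):
  loop 1: 14 segments, perimeter = 5.4656
Total perimeter = 5.466

loops=1 perimeter=5.466


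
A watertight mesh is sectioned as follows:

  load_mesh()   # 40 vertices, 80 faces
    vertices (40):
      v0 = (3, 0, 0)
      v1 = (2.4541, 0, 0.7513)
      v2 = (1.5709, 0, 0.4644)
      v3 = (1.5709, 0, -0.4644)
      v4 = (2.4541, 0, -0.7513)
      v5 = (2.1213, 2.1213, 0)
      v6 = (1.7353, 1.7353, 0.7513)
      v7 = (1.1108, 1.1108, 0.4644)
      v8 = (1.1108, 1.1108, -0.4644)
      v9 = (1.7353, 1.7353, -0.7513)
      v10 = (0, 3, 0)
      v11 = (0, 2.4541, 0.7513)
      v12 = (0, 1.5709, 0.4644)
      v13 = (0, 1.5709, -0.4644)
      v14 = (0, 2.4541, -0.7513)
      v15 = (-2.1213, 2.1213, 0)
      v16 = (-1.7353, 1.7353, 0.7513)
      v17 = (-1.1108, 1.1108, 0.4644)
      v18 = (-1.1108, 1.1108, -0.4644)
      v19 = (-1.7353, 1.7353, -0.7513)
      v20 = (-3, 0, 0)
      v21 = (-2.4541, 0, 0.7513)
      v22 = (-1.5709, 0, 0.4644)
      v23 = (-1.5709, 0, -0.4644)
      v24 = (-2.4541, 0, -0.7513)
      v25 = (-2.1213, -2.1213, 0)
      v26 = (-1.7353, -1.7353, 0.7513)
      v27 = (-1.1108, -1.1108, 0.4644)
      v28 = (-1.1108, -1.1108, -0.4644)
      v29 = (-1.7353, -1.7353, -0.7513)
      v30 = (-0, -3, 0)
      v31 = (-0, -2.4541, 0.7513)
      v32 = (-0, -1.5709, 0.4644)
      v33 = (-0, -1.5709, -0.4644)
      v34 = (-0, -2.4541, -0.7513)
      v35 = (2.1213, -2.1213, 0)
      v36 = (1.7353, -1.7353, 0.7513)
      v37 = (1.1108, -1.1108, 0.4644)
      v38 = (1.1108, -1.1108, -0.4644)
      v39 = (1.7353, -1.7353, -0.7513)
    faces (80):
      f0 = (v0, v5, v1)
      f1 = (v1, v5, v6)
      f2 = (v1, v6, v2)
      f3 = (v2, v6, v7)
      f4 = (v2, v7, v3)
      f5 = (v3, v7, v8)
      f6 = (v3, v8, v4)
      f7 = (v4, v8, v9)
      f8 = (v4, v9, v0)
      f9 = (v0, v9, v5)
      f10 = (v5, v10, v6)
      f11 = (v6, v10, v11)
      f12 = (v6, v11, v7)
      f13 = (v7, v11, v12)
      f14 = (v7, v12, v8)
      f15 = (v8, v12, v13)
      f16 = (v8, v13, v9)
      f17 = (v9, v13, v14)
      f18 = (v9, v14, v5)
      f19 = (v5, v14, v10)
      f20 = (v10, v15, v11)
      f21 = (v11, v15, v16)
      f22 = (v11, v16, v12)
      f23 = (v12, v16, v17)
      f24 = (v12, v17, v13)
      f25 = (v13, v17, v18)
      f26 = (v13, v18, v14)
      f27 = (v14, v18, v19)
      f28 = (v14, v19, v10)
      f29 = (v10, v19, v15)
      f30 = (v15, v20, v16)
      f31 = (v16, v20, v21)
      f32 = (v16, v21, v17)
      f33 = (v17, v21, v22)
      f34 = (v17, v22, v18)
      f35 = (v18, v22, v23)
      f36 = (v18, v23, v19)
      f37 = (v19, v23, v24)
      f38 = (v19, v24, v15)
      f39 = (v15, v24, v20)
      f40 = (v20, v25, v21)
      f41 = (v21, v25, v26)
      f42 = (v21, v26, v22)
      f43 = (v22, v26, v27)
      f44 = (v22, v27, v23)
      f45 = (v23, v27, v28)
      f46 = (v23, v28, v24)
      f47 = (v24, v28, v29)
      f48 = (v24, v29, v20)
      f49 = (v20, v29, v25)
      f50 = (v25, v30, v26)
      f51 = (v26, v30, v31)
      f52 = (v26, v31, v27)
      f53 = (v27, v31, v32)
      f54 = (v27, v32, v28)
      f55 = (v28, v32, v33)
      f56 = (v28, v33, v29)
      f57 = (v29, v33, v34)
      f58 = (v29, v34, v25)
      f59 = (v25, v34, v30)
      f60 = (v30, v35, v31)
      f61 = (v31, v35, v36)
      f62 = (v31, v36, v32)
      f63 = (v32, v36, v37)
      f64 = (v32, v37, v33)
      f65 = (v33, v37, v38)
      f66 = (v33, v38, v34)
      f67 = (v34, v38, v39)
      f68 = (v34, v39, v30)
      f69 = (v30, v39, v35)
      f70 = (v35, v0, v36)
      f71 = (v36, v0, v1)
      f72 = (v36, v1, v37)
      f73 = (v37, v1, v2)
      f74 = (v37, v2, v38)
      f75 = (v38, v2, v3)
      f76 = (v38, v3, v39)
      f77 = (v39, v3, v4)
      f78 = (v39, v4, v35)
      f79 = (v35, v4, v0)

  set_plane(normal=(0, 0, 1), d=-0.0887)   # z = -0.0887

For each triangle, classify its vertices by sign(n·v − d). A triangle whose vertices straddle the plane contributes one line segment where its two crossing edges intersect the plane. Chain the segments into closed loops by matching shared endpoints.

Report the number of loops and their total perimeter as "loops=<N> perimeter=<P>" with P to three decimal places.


loops=2 perimeter=27.593

Straddling triangles (32 of 80):
  (v2,v7,v3) [++-] → (1.38479, 0.449319, -0.0887)–(1.5709, 0, -0.0887)  len=0.4863
  (v3,v7,v8) [-+-] → (1.38479, 0.449319, -0.0887)–(1.1108, 1.1108, -0.0887)  len=0.7160
  (v4,v9,v0) [--+] → (2.85069, 0.204873, -0.0887)–(2.93555, 0, -0.0887)  len=0.2218
  (v0,v9,v5) [+-+] → (2.85069, 0.204873, -0.0887)–(2.07573, 2.07573, -0.0887)  len=2.0250
  (v7,v12,v8) [++-] → (0.661481, 1.29691, -0.0887)–(1.1108, 1.1108, -0.0887)  len=0.4863
  (v8,v12,v13) [-+-] → (0.661481, 1.29691, -0.0887)–(0, 1.5709, -0.0887)  len=0.7160
  (v9,v14,v5) [--+] → (1.87086, 2.16059, -0.0887)–(2.07573, 2.07573, -0.0887)  len=0.2218
  (v5,v14,v10) [+-+] → (1.87086, 2.16059, -0.0887)–(0, 2.93555, -0.0887)  len=2.0250
  (v12,v17,v13) [++-] → (-0.449319, 1.38479, -0.0887)–(0, 1.5709, -0.0887)  len=0.4863
  (v13,v17,v18) [-+-] → (-0.449319, 1.38479, -0.0887)–(-1.1108, 1.1108, -0.0887)  len=0.7160
  (v14,v19,v10) [--+] → (-0.204873, 2.85069, -0.0887)–(0, 2.93555, -0.0887)  len=0.2218
  (v10,v19,v15) [+-+] → (-0.204873, 2.85069, -0.0887)–(-2.07573, 2.07573, -0.0887)  len=2.0250
  (v17,v22,v18) [++-] → (-1.29691, 0.661481, -0.0887)–(-1.1108, 1.1108, -0.0887)  len=0.4863
  (v18,v22,v23) [-+-] → (-1.29691, 0.661481, -0.0887)–(-1.5709, 0, -0.0887)  len=0.7160
  (v19,v24,v15) [--+] → (-2.16059, 1.87086, -0.0887)–(-2.07573, 2.07573, -0.0887)  len=0.2218
  (v15,v24,v20) [+-+] → (-2.16059, 1.87086, -0.0887)–(-2.93555, 0, -0.0887)  len=2.0250
  (v22,v27,v23) [++-] → (-1.38479, -0.449319, -0.0887)–(-1.5709, 0, -0.0887)  len=0.4863
  (v23,v27,v28) [-+-] → (-1.38479, -0.449319, -0.0887)–(-1.1108, -1.1108, -0.0887)  len=0.7160
  (v24,v29,v20) [--+] → (-2.85069, -0.204873, -0.0887)–(-2.93555, 0, -0.0887)  len=0.2218
  (v20,v29,v25) [+-+] → (-2.85069, -0.204873, -0.0887)–(-2.07573, -2.07573, -0.0887)  len=2.0250
  (v27,v32,v28) [++-] → (-0.661481, -1.29691, -0.0887)–(-1.1108, -1.1108, -0.0887)  len=0.4863
  (v28,v32,v33) [-+-] → (-0.661481, -1.29691, -0.0887)–(0, -1.5709, -0.0887)  len=0.7160
  (v29,v34,v25) [--+] → (-1.87086, -2.16059, -0.0887)–(-2.07573, -2.07573, -0.0887)  len=0.2218
  (v25,v34,v30) [+-+] → (-1.87086, -2.16059, -0.0887)–(0, -2.93555, -0.0887)  len=2.0250
  (v32,v37,v33) [++-] → (0.449319, -1.38479, -0.0887)–(0, -1.5709, -0.0887)  len=0.4863
  (v33,v37,v38) [-+-] → (0.449319, -1.38479, -0.0887)–(1.1108, -1.1108, -0.0887)  len=0.7160
  (v34,v39,v30) [--+] → (0.204873, -2.85069, -0.0887)–(0, -2.93555, -0.0887)  len=0.2218
  (v30,v39,v35) [+-+] → (0.204873, -2.85069, -0.0887)–(2.07573, -2.07573, -0.0887)  len=2.0250
  (v37,v2,v38) [++-] → (1.29691, -0.661481, -0.0887)–(1.1108, -1.1108, -0.0887)  len=0.4863
  (v38,v2,v3) [-+-] → (1.29691, -0.661481, -0.0887)–(1.5709, 0, -0.0887)  len=0.7160
  (v39,v4,v35) [--+] → (2.16059, -1.87086, -0.0887)–(2.07573, -2.07573, -0.0887)  len=0.2218
  (v35,v4,v0) [+-+] → (2.16059, -1.87086, -0.0887)–(2.93555, 0, -0.0887)  len=2.0250

Chained into 2 loop(s):
  loop 1: 16 segments, perimeter = 9.6185
  loop 2: 16 segments, perimeter = 17.9741
Total perimeter = 27.593


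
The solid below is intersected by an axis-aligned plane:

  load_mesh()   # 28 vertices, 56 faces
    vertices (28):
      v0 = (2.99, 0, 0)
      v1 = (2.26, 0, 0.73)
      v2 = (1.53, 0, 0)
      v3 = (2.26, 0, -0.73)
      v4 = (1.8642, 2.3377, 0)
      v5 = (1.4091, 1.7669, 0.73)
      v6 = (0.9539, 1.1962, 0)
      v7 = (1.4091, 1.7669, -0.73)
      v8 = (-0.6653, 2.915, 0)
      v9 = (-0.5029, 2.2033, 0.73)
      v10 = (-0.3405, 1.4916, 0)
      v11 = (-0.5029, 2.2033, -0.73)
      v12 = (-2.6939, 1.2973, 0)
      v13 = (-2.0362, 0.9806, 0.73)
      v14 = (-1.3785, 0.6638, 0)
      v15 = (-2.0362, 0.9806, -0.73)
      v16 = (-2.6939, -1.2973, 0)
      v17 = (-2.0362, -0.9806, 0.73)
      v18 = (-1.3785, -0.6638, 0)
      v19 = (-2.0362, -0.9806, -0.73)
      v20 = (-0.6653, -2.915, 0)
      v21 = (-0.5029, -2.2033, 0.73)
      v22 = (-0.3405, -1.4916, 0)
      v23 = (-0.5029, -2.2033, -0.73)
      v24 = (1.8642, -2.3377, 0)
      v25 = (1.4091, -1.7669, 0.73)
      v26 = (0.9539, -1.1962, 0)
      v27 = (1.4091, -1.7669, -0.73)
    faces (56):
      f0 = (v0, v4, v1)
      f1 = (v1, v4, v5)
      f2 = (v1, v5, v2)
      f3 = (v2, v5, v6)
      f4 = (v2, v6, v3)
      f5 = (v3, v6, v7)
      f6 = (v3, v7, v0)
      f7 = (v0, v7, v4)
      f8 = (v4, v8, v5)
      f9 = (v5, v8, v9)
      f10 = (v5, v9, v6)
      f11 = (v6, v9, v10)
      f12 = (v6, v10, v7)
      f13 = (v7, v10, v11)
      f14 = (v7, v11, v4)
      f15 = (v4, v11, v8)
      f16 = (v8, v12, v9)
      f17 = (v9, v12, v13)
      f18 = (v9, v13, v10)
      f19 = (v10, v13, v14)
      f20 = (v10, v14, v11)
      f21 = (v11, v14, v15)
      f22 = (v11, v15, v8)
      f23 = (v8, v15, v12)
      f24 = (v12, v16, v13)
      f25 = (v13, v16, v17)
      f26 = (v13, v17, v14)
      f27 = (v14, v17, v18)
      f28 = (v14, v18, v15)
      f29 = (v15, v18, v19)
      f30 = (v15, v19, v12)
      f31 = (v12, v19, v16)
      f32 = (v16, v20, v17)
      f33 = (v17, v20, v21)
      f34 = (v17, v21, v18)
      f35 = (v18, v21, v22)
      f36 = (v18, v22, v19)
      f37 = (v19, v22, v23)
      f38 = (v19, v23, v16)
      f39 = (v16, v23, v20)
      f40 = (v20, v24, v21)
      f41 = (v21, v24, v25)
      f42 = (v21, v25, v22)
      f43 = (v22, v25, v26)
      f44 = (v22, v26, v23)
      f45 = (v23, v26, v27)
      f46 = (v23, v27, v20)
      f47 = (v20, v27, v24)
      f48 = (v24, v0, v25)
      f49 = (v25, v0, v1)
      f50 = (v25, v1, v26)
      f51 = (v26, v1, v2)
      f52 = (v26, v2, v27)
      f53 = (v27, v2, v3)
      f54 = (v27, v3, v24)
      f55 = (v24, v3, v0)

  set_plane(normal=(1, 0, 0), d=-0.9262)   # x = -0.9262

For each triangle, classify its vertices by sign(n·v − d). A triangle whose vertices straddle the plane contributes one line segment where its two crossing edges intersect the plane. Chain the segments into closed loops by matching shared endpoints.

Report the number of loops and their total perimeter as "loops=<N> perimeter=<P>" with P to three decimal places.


loops=2 perimeter=8.910

Straddling triangles (16 of 56):
  (v8,v12,v9) [+-+] → (-0.9262, 2.70695, 0)–(-0.9262, 2.02826, 0.588964)  len=0.8986
  (v9,v12,v13) [+--] → (-0.9262, 2.02826, 0.588964)–(-0.9262, 1.86575, 0.73)  len=0.2152
  (v9,v13,v10) [+-+] → (-0.9262, 1.86575, 0.73)–(-0.9262, 1.3151, 0.252144)  len=0.7291
  (v10,v13,v14) [+--] → (-0.9262, 1.3151, 0.252144)–(-0.9262, 1.02451, 0)  len=0.3847
  (v10,v14,v11) [+-+] → (-0.9262, 1.02451, 0)–(-0.9262, 1.45904, -0.377089)  len=0.5753
  (v11,v14,v15) [+--] → (-0.9262, 1.45904, -0.377089)–(-0.9262, 1.86575, -0.73)  len=0.5385
  (v11,v15,v8) [+-+] → (-0.9262, 1.86575, -0.73)–(-0.9262, 2.54686, -0.138928)  len=0.9018
  (v8,v15,v12) [+--] → (-0.9262, 2.54686, -0.138928)–(-0.9262, 2.70695, 0)  len=0.2120
  (v16,v20,v17) [-+-] → (-0.9262, -2.70695, 0)–(-0.9262, -2.54686, 0.138928)  len=0.2120
  (v17,v20,v21) [-++] → (-0.9262, -2.54686, 0.138928)–(-0.9262, -1.86575, 0.73)  len=0.9018
  (v17,v21,v18) [-+-] → (-0.9262, -1.86575, 0.73)–(-0.9262, -1.45904, 0.377089)  len=0.5385
  (v18,v21,v22) [-++] → (-0.9262, -1.45904, 0.377089)–(-0.9262, -1.02451, 0)  len=0.5753
  (v18,v22,v19) [-+-] → (-0.9262, -1.02451, 0)–(-0.9262, -1.3151, -0.252144)  len=0.3847
  (v19,v22,v23) [-++] → (-0.9262, -1.3151, -0.252144)–(-0.9262, -1.86575, -0.73)  len=0.7291
  (v19,v23,v16) [-+-] → (-0.9262, -1.86575, -0.73)–(-0.9262, -2.02826, -0.588964)  len=0.2152
  (v16,v23,v20) [-++] → (-0.9262, -2.02826, -0.588964)–(-0.9262, -2.70695, 0)  len=0.8986

Chained into 2 loop(s):
  loop 1: 8 segments, perimeter = 4.4552
  loop 2: 8 segments, perimeter = 4.4552
Total perimeter = 8.910


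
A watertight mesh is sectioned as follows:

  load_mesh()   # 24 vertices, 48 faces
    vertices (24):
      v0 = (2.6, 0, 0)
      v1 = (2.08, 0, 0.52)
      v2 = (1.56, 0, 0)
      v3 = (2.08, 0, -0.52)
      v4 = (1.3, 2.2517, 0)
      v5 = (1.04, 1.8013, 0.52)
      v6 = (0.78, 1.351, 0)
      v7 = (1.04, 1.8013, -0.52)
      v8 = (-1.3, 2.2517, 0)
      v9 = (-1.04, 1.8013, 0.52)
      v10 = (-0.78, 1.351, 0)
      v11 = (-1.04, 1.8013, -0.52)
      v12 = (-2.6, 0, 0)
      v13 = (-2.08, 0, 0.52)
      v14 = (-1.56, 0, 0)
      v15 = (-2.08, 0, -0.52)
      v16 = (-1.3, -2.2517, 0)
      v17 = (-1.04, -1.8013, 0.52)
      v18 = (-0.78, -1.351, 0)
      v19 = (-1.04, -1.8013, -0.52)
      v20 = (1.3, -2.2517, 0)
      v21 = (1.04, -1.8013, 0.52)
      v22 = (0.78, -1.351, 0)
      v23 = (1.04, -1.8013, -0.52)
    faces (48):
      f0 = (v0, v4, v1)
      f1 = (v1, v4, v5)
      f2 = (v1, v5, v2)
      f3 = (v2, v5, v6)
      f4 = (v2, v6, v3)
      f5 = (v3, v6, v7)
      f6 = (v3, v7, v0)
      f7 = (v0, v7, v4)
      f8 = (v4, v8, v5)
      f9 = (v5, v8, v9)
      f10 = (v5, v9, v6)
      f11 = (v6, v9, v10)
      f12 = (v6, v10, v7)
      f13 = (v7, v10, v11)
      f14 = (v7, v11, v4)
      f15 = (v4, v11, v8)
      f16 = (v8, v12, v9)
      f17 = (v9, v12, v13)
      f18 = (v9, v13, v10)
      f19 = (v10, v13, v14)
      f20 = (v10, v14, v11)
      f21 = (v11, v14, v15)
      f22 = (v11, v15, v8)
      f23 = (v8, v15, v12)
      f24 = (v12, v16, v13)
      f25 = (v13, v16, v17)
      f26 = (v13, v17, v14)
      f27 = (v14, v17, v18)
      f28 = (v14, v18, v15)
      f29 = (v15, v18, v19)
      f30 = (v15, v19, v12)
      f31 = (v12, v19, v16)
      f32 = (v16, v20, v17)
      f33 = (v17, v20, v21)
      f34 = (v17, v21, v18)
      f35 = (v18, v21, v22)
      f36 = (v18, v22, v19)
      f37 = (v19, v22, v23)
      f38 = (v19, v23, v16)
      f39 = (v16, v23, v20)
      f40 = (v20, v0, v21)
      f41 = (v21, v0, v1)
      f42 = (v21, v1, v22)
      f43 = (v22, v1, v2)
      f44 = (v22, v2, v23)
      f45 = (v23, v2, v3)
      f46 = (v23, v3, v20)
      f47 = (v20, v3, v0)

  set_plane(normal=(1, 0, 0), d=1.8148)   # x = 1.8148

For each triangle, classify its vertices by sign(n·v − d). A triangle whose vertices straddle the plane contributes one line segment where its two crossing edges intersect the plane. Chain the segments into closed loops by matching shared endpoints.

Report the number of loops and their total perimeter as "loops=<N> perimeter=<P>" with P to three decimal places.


loops=1 perimeter=6.282

Straddling triangles (14 of 48):
  (v0,v4,v1) [+-+] → (1.8148, 1.36003, 0)–(1.8148, 0.765578, 0.3432)  len=0.6864
  (v1,v4,v5) [+--] → (1.8148, 0.765578, 0.3432)–(1.8148, 0.459332, 0.52)  len=0.3536
  (v1,v5,v2) [+--] → (1.8148, 0.459332, 0.52)–(1.8148, 0, 0.2548)  len=0.5304
  (v2,v6,v3) [--+] → (1.8148, 0.275604, -0.41392)–(1.8148, 0, -0.2548)  len=0.3182
  (v3,v6,v7) [+--] → (1.8148, 0.275604, -0.41392)–(1.8148, 0.459332, -0.52)  len=0.2122
  (v3,v7,v0) [+-+] → (1.8148, 0.459332, -0.52)–(1.8148, 0.906654, -0.261733)  len=0.5165
  (v0,v7,v4) [+--] → (1.8148, 0.906654, -0.261733)–(1.8148, 1.36003, 0)  len=0.5235
  (v20,v0,v21) [-+-] → (1.8148, -1.36003, 0)–(1.8148, -0.906654, 0.261733)  len=0.5235
  (v21,v0,v1) [-++] → (1.8148, -0.906654, 0.261733)–(1.8148, -0.459332, 0.52)  len=0.5165
  (v21,v1,v22) [-+-] → (1.8148, -0.459332, 0.52)–(1.8148, -0.275604, 0.41392)  len=0.2122
  (v22,v1,v2) [-+-] → (1.8148, -0.275604, 0.41392)–(1.8148, 0, 0.2548)  len=0.3182
  (v23,v2,v3) [--+] → (1.8148, 0, -0.2548)–(1.8148, -0.459332, -0.52)  len=0.5304
  (v23,v3,v20) [-+-] → (1.8148, -0.459332, -0.52)–(1.8148, -0.765578, -0.3432)  len=0.3536
  (v20,v3,v0) [-++] → (1.8148, -0.765578, -0.3432)–(1.8148, -1.36003, 0)  len=0.6864

Chained into 1 loop(s):
  loop 1: 14 segments, perimeter = 6.2817
Total perimeter = 6.282


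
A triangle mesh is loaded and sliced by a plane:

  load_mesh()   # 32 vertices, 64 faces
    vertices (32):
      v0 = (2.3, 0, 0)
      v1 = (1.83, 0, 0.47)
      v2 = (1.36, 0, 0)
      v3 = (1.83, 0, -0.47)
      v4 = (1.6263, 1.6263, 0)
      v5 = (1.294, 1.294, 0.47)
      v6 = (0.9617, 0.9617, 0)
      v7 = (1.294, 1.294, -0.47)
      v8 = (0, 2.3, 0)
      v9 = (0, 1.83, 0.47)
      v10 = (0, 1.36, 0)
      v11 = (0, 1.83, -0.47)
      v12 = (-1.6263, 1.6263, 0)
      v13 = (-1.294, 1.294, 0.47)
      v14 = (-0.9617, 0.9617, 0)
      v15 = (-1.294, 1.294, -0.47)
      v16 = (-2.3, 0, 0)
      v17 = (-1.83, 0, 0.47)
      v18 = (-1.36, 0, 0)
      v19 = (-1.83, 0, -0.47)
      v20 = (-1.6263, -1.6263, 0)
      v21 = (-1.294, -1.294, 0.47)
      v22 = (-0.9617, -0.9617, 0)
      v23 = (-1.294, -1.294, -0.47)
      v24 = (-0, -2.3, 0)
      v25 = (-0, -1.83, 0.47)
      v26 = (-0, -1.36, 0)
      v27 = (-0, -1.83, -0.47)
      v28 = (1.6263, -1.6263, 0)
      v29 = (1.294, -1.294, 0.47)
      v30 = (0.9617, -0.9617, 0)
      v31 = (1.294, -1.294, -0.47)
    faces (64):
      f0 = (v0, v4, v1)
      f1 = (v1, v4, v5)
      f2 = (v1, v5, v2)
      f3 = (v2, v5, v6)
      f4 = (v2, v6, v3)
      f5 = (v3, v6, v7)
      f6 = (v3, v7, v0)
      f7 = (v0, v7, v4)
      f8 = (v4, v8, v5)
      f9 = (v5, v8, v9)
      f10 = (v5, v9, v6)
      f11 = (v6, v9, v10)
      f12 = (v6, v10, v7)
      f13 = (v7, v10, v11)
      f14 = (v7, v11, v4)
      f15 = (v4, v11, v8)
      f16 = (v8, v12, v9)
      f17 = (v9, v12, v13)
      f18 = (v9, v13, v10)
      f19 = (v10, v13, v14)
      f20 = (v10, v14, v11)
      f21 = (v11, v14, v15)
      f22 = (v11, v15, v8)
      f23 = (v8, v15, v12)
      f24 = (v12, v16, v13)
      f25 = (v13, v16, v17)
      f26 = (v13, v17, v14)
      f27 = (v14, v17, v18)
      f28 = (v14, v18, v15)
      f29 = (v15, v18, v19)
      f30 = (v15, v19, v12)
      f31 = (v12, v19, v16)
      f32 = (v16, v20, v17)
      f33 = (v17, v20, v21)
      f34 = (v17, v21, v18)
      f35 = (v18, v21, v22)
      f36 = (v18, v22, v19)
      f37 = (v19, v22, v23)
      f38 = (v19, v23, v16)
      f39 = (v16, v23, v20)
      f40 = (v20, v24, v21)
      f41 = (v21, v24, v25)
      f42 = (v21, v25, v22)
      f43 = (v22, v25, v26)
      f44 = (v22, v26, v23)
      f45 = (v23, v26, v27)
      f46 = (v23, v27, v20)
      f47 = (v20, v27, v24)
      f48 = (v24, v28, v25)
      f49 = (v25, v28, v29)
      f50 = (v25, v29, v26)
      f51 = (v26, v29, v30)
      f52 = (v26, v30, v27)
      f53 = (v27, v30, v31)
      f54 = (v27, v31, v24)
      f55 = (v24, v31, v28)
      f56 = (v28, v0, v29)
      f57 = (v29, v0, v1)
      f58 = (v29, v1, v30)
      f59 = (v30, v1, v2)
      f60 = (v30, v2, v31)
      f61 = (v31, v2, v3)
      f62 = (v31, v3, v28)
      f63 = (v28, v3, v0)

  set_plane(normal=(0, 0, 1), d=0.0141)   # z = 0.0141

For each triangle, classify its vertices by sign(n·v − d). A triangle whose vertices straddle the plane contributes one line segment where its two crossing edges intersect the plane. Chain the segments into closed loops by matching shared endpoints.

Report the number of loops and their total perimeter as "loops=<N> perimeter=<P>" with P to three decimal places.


loops=2 perimeter=22.410

Straddling triangles (32 of 64):
  (v0,v4,v1) [--+] → (1.63241, 1.57751, 0.0141)–(2.2859, 0, 0.0141)  len=1.7075
  (v1,v4,v5) [+-+] → (1.63241, 1.57751, 0.0141)–(1.61633, 1.61633, 0.0141)  len=0.0420
  (v1,v5,v2) [++-] → (1.35802, 0.03882, 0.0141)–(1.3741, 0, 0.0141)  len=0.0420
  (v2,v5,v6) [-+-] → (1.35802, 0.03882, 0.0141)–(0.971669, 0.971669, 0.0141)  len=1.0097
  (v4,v8,v5) [--+] → (0.03882, 2.26982, 0.0141)–(1.61633, 1.61633, 0.0141)  len=1.7075
  (v5,v8,v9) [+-+] → (0.03882, 2.26982, 0.0141)–(0, 2.2859, 0.0141)  len=0.0420
  (v5,v9,v6) [++-] → (0.932849, 0.987749, 0.0141)–(0.971669, 0.971669, 0.0141)  len=0.0420
  (v6,v9,v10) [-+-] → (0.932849, 0.987749, 0.0141)–(0, 1.3741, 0.0141)  len=1.0097
  (v8,v12,v9) [--+] → (-1.57751, 1.63241, 0.0141)–(0, 2.2859, 0.0141)  len=1.7075
  (v9,v12,v13) [+-+] → (-1.57751, 1.63241, 0.0141)–(-1.61633, 1.61633, 0.0141)  len=0.0420
  (v9,v13,v10) [++-] → (-0.03882, 1.35802, 0.0141)–(0, 1.3741, 0.0141)  len=0.0420
  (v10,v13,v14) [-+-] → (-0.03882, 1.35802, 0.0141)–(-0.971669, 0.971669, 0.0141)  len=1.0097
  (v12,v16,v13) [--+] → (-2.26982, 0.03882, 0.0141)–(-1.61633, 1.61633, 0.0141)  len=1.7075
  (v13,v16,v17) [+-+] → (-2.26982, 0.03882, 0.0141)–(-2.2859, 0, 0.0141)  len=0.0420
  (v13,v17,v14) [++-] → (-0.987749, 0.932849, 0.0141)–(-0.971669, 0.971669, 0.0141)  len=0.0420
  (v14,v17,v18) [-+-] → (-0.987749, 0.932849, 0.0141)–(-1.3741, 0, 0.0141)  len=1.0097
  (v16,v20,v17) [--+] → (-1.63241, -1.57751, 0.0141)–(-2.2859, 0, 0.0141)  len=1.7075
  (v17,v20,v21) [+-+] → (-1.63241, -1.57751, 0.0141)–(-1.61633, -1.61633, 0.0141)  len=0.0420
  (v17,v21,v18) [++-] → (-1.35802, -0.03882, 0.0141)–(-1.3741, 0, 0.0141)  len=0.0420
  (v18,v21,v22) [-+-] → (-1.35802, -0.03882, 0.0141)–(-0.971669, -0.971669, 0.0141)  len=1.0097
  (v20,v24,v21) [--+] → (-0.03882, -2.26982, 0.0141)–(-1.61633, -1.61633, 0.0141)  len=1.7075
  (v21,v24,v25) [+-+] → (-0.03882, -2.26982, 0.0141)–(0, -2.2859, 0.0141)  len=0.0420
  (v21,v25,v22) [++-] → (-0.932849, -0.987749, 0.0141)–(-0.971669, -0.971669, 0.0141)  len=0.0420
  (v22,v25,v26) [-+-] → (-0.932849, -0.987749, 0.0141)–(0, -1.3741, 0.0141)  len=1.0097
  (v24,v28,v25) [--+] → (1.57751, -1.63241, 0.0141)–(0, -2.2859, 0.0141)  len=1.7075
  (v25,v28,v29) [+-+] → (1.57751, -1.63241, 0.0141)–(1.61633, -1.61633, 0.0141)  len=0.0420
  (v25,v29,v26) [++-] → (0.03882, -1.35802, 0.0141)–(0, -1.3741, 0.0141)  len=0.0420
  (v26,v29,v30) [-+-] → (0.03882, -1.35802, 0.0141)–(0.971669, -0.971669, 0.0141)  len=1.0097
  (v28,v0,v29) [--+] → (2.26982, -0.03882, 0.0141)–(1.61633, -1.61633, 0.0141)  len=1.7075
  (v29,v0,v1) [+-+] → (2.26982, -0.03882, 0.0141)–(2.2859, 0, 0.0141)  len=0.0420
  (v29,v1,v30) [++-] → (0.987749, -0.932849, 0.0141)–(0.971669, -0.971669, 0.0141)  len=0.0420
  (v30,v1,v2) [-+-] → (0.987749, -0.932849, 0.0141)–(1.3741, 0, 0.0141)  len=1.0097

Chained into 2 loop(s):
  loop 1: 16 segments, perimeter = 13.9962
  loop 2: 16 segments, perimeter = 8.4137
Total perimeter = 22.410
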